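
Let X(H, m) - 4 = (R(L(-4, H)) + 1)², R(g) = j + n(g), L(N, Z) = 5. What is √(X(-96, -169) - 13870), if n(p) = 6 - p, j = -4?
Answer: I*√13862 ≈ 117.74*I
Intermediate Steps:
R(g) = 2 - g (R(g) = -4 + (6 - g) = 2 - g)
X(H, m) = 8 (X(H, m) = 4 + ((2 - 1*5) + 1)² = 4 + ((2 - 5) + 1)² = 4 + (-3 + 1)² = 4 + (-2)² = 4 + 4 = 8)
√(X(-96, -169) - 13870) = √(8 - 13870) = √(-13862) = I*√13862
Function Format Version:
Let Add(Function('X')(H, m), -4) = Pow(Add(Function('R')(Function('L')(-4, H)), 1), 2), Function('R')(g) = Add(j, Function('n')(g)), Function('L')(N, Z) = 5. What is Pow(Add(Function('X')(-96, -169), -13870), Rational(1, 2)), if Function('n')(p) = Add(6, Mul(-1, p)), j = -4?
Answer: Mul(I, Pow(13862, Rational(1, 2))) ≈ Mul(117.74, I)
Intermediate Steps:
Function('R')(g) = Add(2, Mul(-1, g)) (Function('R')(g) = Add(-4, Add(6, Mul(-1, g))) = Add(2, Mul(-1, g)))
Function('X')(H, m) = 8 (Function('X')(H, m) = Add(4, Pow(Add(Add(2, Mul(-1, 5)), 1), 2)) = Add(4, Pow(Add(Add(2, -5), 1), 2)) = Add(4, Pow(Add(-3, 1), 2)) = Add(4, Pow(-2, 2)) = Add(4, 4) = 8)
Pow(Add(Function('X')(-96, -169), -13870), Rational(1, 2)) = Pow(Add(8, -13870), Rational(1, 2)) = Pow(-13862, Rational(1, 2)) = Mul(I, Pow(13862, Rational(1, 2)))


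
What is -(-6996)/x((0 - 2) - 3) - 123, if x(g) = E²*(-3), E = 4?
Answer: -1075/4 ≈ -268.75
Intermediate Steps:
x(g) = -48 (x(g) = 4²*(-3) = 16*(-3) = -48)
-(-6996)/x((0 - 2) - 3) - 123 = -(-6996)/(-48) - 123 = -(-6996)*(-1)/48 - 123 = -53*11/4 - 123 = -583/4 - 123 = -1075/4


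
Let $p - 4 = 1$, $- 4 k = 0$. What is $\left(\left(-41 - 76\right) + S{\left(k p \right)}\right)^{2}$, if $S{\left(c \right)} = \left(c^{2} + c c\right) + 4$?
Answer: $12769$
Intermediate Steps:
$k = 0$ ($k = \left(- \frac{1}{4}\right) 0 = 0$)
$p = 5$ ($p = 4 + 1 = 5$)
$S{\left(c \right)} = 4 + 2 c^{2}$ ($S{\left(c \right)} = \left(c^{2} + c^{2}\right) + 4 = 2 c^{2} + 4 = 4 + 2 c^{2}$)
$\left(\left(-41 - 76\right) + S{\left(k p \right)}\right)^{2} = \left(\left(-41 - 76\right) + \left(4 + 2 \left(0 \cdot 5\right)^{2}\right)\right)^{2} = \left(\left(-41 - 76\right) + \left(4 + 2 \cdot 0^{2}\right)\right)^{2} = \left(-117 + \left(4 + 2 \cdot 0\right)\right)^{2} = \left(-117 + \left(4 + 0\right)\right)^{2} = \left(-117 + 4\right)^{2} = \left(-113\right)^{2} = 12769$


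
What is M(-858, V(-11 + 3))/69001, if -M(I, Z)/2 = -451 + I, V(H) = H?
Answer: 2618/69001 ≈ 0.037941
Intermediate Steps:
M(I, Z) = 902 - 2*I (M(I, Z) = -2*(-451 + I) = 902 - 2*I)
M(-858, V(-11 + 3))/69001 = (902 - 2*(-858))/69001 = (902 + 1716)*(1/69001) = 2618*(1/69001) = 2618/69001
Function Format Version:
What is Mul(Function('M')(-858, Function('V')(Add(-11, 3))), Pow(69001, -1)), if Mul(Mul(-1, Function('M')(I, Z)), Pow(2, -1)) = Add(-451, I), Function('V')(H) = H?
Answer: Rational(2618, 69001) ≈ 0.037941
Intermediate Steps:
Function('M')(I, Z) = Add(902, Mul(-2, I)) (Function('M')(I, Z) = Mul(-2, Add(-451, I)) = Add(902, Mul(-2, I)))
Mul(Function('M')(-858, Function('V')(Add(-11, 3))), Pow(69001, -1)) = Mul(Add(902, Mul(-2, -858)), Pow(69001, -1)) = Mul(Add(902, 1716), Rational(1, 69001)) = Mul(2618, Rational(1, 69001)) = Rational(2618, 69001)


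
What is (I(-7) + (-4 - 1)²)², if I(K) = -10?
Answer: 225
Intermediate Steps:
(I(-7) + (-4 - 1)²)² = (-10 + (-4 - 1)²)² = (-10 + (-5)²)² = (-10 + 25)² = 15² = 225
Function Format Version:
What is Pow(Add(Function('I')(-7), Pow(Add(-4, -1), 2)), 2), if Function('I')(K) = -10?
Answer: 225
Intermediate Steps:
Pow(Add(Function('I')(-7), Pow(Add(-4, -1), 2)), 2) = Pow(Add(-10, Pow(Add(-4, -1), 2)), 2) = Pow(Add(-10, Pow(-5, 2)), 2) = Pow(Add(-10, 25), 2) = Pow(15, 2) = 225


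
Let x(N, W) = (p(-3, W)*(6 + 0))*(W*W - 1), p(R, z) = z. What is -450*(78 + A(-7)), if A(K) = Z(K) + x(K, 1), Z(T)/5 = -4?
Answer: -26100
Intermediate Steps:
Z(T) = -20 (Z(T) = 5*(-4) = -20)
x(N, W) = 6*W*(-1 + W²) (x(N, W) = (W*(6 + 0))*(W*W - 1) = (W*6)*(W² - 1) = (6*W)*(-1 + W²) = 6*W*(-1 + W²))
A(K) = -20 (A(K) = -20 + 6*1*(-1 + 1²) = -20 + 6*1*(-1 + 1) = -20 + 6*1*0 = -20 + 0 = -20)
-450*(78 + A(-7)) = -450*(78 - 20) = -450*58 = -26100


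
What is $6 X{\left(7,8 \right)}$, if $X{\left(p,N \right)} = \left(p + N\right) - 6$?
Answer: $54$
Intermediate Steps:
$X{\left(p,N \right)} = -6 + N + p$ ($X{\left(p,N \right)} = \left(N + p\right) - 6 = -6 + N + p$)
$6 X{\left(7,8 \right)} = 6 \left(-6 + 8 + 7\right) = 6 \cdot 9 = 54$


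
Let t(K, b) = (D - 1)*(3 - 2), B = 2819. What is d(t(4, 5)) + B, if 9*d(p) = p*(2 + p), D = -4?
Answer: 8462/3 ≈ 2820.7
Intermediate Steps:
t(K, b) = -5 (t(K, b) = (-4 - 1)*(3 - 2) = -5*1 = -5)
d(p) = p*(2 + p)/9 (d(p) = (p*(2 + p))/9 = p*(2 + p)/9)
d(t(4, 5)) + B = (⅑)*(-5)*(2 - 5) + 2819 = (⅑)*(-5)*(-3) + 2819 = 5/3 + 2819 = 8462/3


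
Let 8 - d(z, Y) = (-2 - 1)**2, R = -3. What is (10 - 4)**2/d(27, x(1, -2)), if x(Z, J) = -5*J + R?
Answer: -36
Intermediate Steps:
x(Z, J) = -3 - 5*J (x(Z, J) = -5*J - 3 = -3 - 5*J)
d(z, Y) = -1 (d(z, Y) = 8 - (-2 - 1)**2 = 8 - 1*(-3)**2 = 8 - 1*9 = 8 - 9 = -1)
(10 - 4)**2/d(27, x(1, -2)) = (10 - 4)**2/(-1) = 6**2*(-1) = 36*(-1) = -36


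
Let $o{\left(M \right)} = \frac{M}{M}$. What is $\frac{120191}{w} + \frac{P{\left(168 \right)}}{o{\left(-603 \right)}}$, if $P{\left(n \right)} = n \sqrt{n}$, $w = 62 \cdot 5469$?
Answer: $\frac{120191}{339078} + 336 \sqrt{42} \approx 2177.9$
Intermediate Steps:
$w = 339078$
$P{\left(n \right)} = n^{\frac{3}{2}}$
$o{\left(M \right)} = 1$
$\frac{120191}{w} + \frac{P{\left(168 \right)}}{o{\left(-603 \right)}} = \frac{120191}{339078} + \frac{168^{\frac{3}{2}}}{1} = 120191 \cdot \frac{1}{339078} + 336 \sqrt{42} \cdot 1 = \frac{120191}{339078} + 336 \sqrt{42}$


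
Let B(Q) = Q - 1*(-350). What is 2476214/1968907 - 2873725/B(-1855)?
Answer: 1132364794129/592641007 ≈ 1910.7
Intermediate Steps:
B(Q) = 350 + Q (B(Q) = Q + 350 = 350 + Q)
2476214/1968907 - 2873725/B(-1855) = 2476214/1968907 - 2873725/(350 - 1855) = 2476214*(1/1968907) - 2873725/(-1505) = 2476214/1968907 - 2873725*(-1/1505) = 2476214/1968907 + 574745/301 = 1132364794129/592641007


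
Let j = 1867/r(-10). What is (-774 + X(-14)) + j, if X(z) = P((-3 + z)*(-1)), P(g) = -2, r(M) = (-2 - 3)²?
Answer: -17533/25 ≈ -701.32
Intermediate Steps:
r(M) = 25 (r(M) = (-5)² = 25)
X(z) = -2
j = 1867/25 ≈ 74.680
(-774 + X(-14)) + j = (-774 - 2) + 1867/25 = -776 + 1867/25 = -17533/25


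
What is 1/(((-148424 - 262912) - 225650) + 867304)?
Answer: 1/230318 ≈ 4.3418e-6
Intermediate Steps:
1/(((-148424 - 262912) - 225650) + 867304) = 1/((-411336 - 225650) + 867304) = 1/(-636986 + 867304) = 1/230318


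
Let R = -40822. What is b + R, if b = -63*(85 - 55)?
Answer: -42712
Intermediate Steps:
b = -1890 (b = -63*30 = -1890)
b + R = -1890 - 40822 = -42712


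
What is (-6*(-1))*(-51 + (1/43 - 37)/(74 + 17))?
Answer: -1206918/3913 ≈ -308.44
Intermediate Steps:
(-6*(-1))*(-51 + (1/43 - 37)/(74 + 17)) = 6*(-51 + (1/43 - 37)/91) = 6*(-51 - 1590/43*1/91) = 6*(-51 - 1590/3913) = 6*(-201153/3913) = -1206918/3913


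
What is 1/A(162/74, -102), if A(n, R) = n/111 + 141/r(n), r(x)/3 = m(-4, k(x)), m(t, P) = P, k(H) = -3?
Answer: -4107/64262 ≈ -0.063910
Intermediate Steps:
r(x) = -9 (r(x) = 3*(-3) = -9)
A(n, R) = -47/3 + n/111 (A(n, R) = n/111 + 141/(-9) = n*(1/111) + 141*(-⅑) = n/111 - 47/3 = -47/3 + n/111)
1/A(162/74, -102) = 1/(-47/3 + (162/74)/111) = 1/(-47/3 + (162*(1/74))/111) = 1/(-47/3 + (1/111)*(81/37)) = 1/(-47/3 + 27/1369) = 1/(-64262/4107) = -4107/64262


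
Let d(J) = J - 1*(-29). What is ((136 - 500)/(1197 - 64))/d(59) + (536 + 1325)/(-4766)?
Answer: -11705248/29699329 ≈ -0.39412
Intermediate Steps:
d(J) = 29 + J (d(J) = J + 29 = 29 + J)
((136 - 500)/(1197 - 64))/d(59) + (536 + 1325)/(-4766) = ((136 - 500)/(1197 - 64))/(29 + 59) + (536 + 1325)/(-4766) = -364/1133/88 + 1861*(-1/4766) = -364*1/1133*(1/88) - 1861/4766 = -364/1133*1/88 - 1861/4766 = -91/24926 - 1861/4766 = -11705248/29699329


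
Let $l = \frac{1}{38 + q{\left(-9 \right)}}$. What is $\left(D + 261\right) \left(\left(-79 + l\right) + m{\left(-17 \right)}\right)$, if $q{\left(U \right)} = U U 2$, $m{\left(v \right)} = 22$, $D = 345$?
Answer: $- \frac{3453897}{100} \approx -34539.0$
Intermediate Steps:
$q{\left(U \right)} = 2 U^{2}$ ($q{\left(U \right)} = U^{2} \cdot 2 = 2 U^{2}$)
$l = \frac{1}{200}$ ($l = \frac{1}{38 + 2 \left(-9\right)^{2}} = \frac{1}{38 + 2 \cdot 81} = \frac{1}{38 + 162} = \frac{1}{200} \approx 0.005$)
$\left(D + 261\right) \left(\left(-79 + l\right) + m{\left(-17 \right)}\right) = \left(345 + 261\right) \left(\left(-79 + \frac{1}{200}\right) + 22\right) = 606 \left(- \frac{15799}{200} + 22\right) = 606 \left(- \frac{11399}{200}\right) = - \frac{3453897}{100}$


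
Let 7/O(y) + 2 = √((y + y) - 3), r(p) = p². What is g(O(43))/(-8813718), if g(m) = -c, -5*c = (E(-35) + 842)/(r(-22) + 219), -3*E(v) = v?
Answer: -2561/92940656310 ≈ -2.7555e-8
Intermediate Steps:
E(v) = -v/3
O(y) = 7/(-2 + √(-3 + 2*y)) (O(y) = 7/(-2 + √((y + y) - 3)) = 7/(-2 + √(2*y - 3)) = 7/(-2 + √(-3 + 2*y)))
c = -2561/10545 (c = -(-⅓*(-35) + 842)/(5*((-22)² + 219)) = -(35/3 + 842)/(5*(484 + 219)) = -2561/(15*703) = -⅕*2561/2109 = -2561/10545 ≈ -0.24286)
g(m) = 2561/10545 (g(m) = -1*(-2561/10545) = 2561/10545)
g(O(43))/(-8813718) = (2561/10545)/(-8813718) = (2561/10545)*(-1/8813718) = -2561/92940656310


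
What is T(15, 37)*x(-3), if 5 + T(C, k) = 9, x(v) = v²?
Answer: 36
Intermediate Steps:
T(C, k) = 4 (T(C, k) = -5 + 9 = 4)
T(15, 37)*x(-3) = 4*(-3)² = 4*9 = 36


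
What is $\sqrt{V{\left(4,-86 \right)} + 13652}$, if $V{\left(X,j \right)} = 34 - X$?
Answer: $\sqrt{13682} \approx 116.97$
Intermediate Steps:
$\sqrt{V{\left(4,-86 \right)} + 13652} = \sqrt{\left(34 - 4\right) + 13652} = \sqrt{30 + 13652} = \sqrt{13682}$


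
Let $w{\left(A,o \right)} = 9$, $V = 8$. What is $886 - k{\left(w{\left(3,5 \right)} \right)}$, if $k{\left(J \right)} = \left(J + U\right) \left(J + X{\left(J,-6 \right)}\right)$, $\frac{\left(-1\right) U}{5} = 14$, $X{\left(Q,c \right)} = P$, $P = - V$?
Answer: $947$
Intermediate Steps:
$P = -8$ ($P = \left(-1\right) 8 = -8$)
$X{\left(Q,c \right)} = -8$
$U = -70$ ($U = \left(-5\right) 14 = -70$)
$k{\left(J \right)} = \left(-70 + J\right) \left(-8 + J\right)$ ($k{\left(J \right)} = \left(J - 70\right) \left(J - 8\right) = \left(-70 + J\right) \left(-8 + J\right)$)
$886 - k{\left(w{\left(3,5 \right)} \right)} = 886 - \left(560 + 9^{2} - 702\right) = 886 - \left(560 + 81 - 702\right) = 886 - -61 = 886 + 61 = 947$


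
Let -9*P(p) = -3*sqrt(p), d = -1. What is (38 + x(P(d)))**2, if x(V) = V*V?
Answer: 116281/81 ≈ 1435.6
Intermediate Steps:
P(p) = sqrt(p)/3 (P(p) = -(-1)*sqrt(p)/3 = sqrt(p)/3)
x(V) = V**2
(38 + x(P(d)))**2 = (38 + (sqrt(-1)/3)**2)**2 = (38 + (I/3)**2)**2 = (38 - 1/9)**2 = (341/9)**2 = 116281/81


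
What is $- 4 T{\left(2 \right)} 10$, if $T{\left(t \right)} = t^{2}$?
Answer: $-160$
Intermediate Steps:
$- 4 T{\left(2 \right)} 10 = - 4 \cdot 2^{2} \cdot 10 = \left(-4\right) 4 \cdot 10 = \left(-16\right) 10 = -160$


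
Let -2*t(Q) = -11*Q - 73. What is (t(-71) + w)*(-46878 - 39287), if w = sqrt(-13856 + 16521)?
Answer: 30502410 - 86165*sqrt(2665) ≈ 2.6054e+7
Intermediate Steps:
w = sqrt(2665) ≈ 51.624
t(Q) = 73/2 + 11*Q/2 (t(Q) = -(-11*Q - 73)/2 = -(-73 - 11*Q)/2 = 73/2 + 11*Q/2)
(t(-71) + w)*(-46878 - 39287) = ((73/2 + (11/2)*(-71)) + sqrt(2665))*(-46878 - 39287) = ((73/2 - 781/2) + sqrt(2665))*(-86165) = (-354 + sqrt(2665))*(-86165) = 30502410 - 86165*sqrt(2665)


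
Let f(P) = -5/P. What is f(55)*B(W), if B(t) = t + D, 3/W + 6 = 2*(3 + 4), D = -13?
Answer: 101/88 ≈ 1.1477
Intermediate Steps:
W = 3/8 (W = 3/(-6 + 2*(3 + 4)) = 3/(-6 + 2*7) = 3/(-6 + 14) = 3/8 ≈ 0.37500)
B(t) = -13 + t (B(t) = t - 13 = -13 + t)
f(55)*B(W) = (-5/55)*(-13 + 3/8) = -5*1/55*(-101/8) = -1/11*(-101/8) = 101/88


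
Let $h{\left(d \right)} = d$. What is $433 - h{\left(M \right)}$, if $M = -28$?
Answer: $461$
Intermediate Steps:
$433 - h{\left(M \right)} = 433 - -28 = 433 + 28 = 461$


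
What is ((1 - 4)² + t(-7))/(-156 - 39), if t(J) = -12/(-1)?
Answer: -7/65 ≈ -0.10769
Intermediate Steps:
t(J) = 12 (t(J) = -12*(-1) = 12)
((1 - 4)² + t(-7))/(-156 - 39) = ((1 - 4)² + 12)/(-156 - 39) = ((-3)² + 12)/(-195) = -(9 + 12)/195 = -1/195*21 = -7/65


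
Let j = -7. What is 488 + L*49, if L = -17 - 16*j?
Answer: 5143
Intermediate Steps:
L = 95 (L = -17 - 16*(-7) = -17 + 112 = 95)
488 + L*49 = 488 + 95*49 = 488 + 4655 = 5143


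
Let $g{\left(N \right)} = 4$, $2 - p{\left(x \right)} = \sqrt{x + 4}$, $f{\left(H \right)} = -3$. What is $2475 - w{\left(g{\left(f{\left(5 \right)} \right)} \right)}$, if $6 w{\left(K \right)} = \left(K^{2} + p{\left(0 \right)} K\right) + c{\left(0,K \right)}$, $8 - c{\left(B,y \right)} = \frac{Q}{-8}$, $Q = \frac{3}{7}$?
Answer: $\frac{276751}{112} \approx 2471.0$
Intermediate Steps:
$Q = \frac{3}{7}$ ($Q = 3 \cdot \frac{1}{7} = \frac{3}{7} \approx 0.42857$)
$c{\left(B,y \right)} = \frac{451}{56}$ ($c{\left(B,y \right)} = 8 - \frac{3}{7 \left(-8\right)} = 8 - \frac{3}{7} \left(- \frac{1}{8}\right) = 8 - - \frac{3}{56} = 8 + \frac{3}{56} = \frac{451}{56}$)
$p{\left(x \right)} = 2 - \sqrt{4 + x}$ ($p{\left(x \right)} = 2 - \sqrt{x + 4} = 2 - \sqrt{4 + x}$)
$w{\left(K \right)} = \frac{451}{336} + \frac{K^{2}}{6}$ ($w{\left(K \right)} = \frac{\left(K^{2} + \left(2 - \sqrt{4 + 0}\right) K\right) + \frac{451}{56}}{6} = \frac{\left(K^{2} + \left(2 - \sqrt{4}\right) K\right) + \frac{451}{56}}{6} = \frac{\left(K^{2} + \left(2 - 2\right) K\right) + \frac{451}{56}}{6} = \frac{\left(K^{2} + 0 K\right) + \frac{451}{56}}{6} = \frac{\left(K^{2} + 0\right) + \frac{451}{56}}{6} = \frac{K^{2} + \frac{451}{56}}{6} = \frac{\frac{451}{56} + K^{2}}{6} = \frac{451}{336} + \frac{K^{2}}{6}$)
$2475 - w{\left(g{\left(f{\left(5 \right)} \right)} \right)} = 2475 - \left(\frac{451}{336} + \frac{4^{2}}{6}\right) = 2475 - \left(\frac{451}{336} + \frac{1}{6} \cdot 16\right) = 2475 - \left(\frac{451}{336} + \frac{8}{3}\right) = 2475 - \frac{449}{112} = \frac{276751}{112}$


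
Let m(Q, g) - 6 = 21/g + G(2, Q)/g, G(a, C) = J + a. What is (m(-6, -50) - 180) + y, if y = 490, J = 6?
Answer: 15771/50 ≈ 315.42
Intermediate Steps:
G(a, C) = 6 + a
m(Q, g) = 6 + 29/g (m(Q, g) = 6 + (21/g + (6 + 2)/g) = 6 + (21/g + 8/g) = 6 + 29/g)
(m(-6, -50) - 180) + y = ((6 + 29/(-50)) - 180) + 490 = ((6 + 29*(-1/50)) - 180) + 490 = ((6 - 29/50) - 180) + 490 = (271/50 - 180) + 490 = -8729/50 + 490 = 15771/50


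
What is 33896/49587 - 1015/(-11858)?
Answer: 64609939/84000378 ≈ 0.76916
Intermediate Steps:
33896/49587 - 1015/(-11858) = 33896*(1/49587) - 1015*(-1/11858) = 33896/49587 + 145/1694 = 64609939/84000378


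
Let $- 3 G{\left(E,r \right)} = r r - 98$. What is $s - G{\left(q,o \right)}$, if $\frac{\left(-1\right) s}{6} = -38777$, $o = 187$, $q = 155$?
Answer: $\frac{732857}{3} \approx 2.4429 \cdot 10^{5}$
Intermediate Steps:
$G{\left(E,r \right)} = \frac{98}{3} - \frac{r^{2}}{3}$ ($G{\left(E,r \right)} = - \frac{r r - 98}{3} = - \frac{r^{2} - 98}{3} = - \frac{-98 + r^{2}}{3} = \frac{98}{3} - \frac{r^{2}}{3}$)
$s = 232662$ ($s = \left(-6\right) \left(-38777\right) = 232662$)
$s - G{\left(q,o \right)} = 232662 - \left(\frac{98}{3} - \frac{187^{2}}{3}\right) = 232662 - \left(\frac{98}{3} - \frac{34969}{3}\right) = 232662 - - \frac{34871}{3} = 232662 + \frac{34871}{3} = \frac{732857}{3}$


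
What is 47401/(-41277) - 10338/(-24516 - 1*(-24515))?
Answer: 426674225/41277 ≈ 10337.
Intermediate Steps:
47401/(-41277) - 10338/(-24516 - 1*(-24515)) = 47401*(-1/41277) - 10338/(-24516 + 24515) = -47401/41277 - 10338/(-1) = -47401/41277 - 10338*(-1) = -47401/41277 + 10338 = 426674225/41277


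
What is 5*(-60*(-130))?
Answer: 39000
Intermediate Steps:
5*(-60*(-130)) = 5*7800 = 39000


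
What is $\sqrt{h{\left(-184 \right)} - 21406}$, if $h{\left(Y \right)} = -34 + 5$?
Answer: $i \sqrt{21435} \approx 146.41 i$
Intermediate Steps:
$h{\left(Y \right)} = -29$
$\sqrt{h{\left(-184 \right)} - 21406} = \sqrt{-29 - 21406} = \sqrt{-21435} = i \sqrt{21435}$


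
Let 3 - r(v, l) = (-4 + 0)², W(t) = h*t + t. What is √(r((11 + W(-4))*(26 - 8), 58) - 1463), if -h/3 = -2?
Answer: 6*I*√41 ≈ 38.419*I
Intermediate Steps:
h = 6 (h = -3*(-2) = 6)
W(t) = 7*t (W(t) = 6*t + t = 7*t)
r(v, l) = -13 (r(v, l) = 3 - (-4 + 0)² = 3 - 1*(-4)² = 3 - 1*16 = 3 - 16 = -13)
√(r((11 + W(-4))*(26 - 8), 58) - 1463) = √(-13 - 1463) = √(-1476) = 6*I*√41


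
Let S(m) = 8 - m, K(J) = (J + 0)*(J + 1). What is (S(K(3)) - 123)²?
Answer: 16129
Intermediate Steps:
K(J) = J*(1 + J)
(S(K(3)) - 123)² = ((8 - 3*(1 + 3)) - 123)² = ((8 - 3*4) - 123)² = ((8 - 1*12) - 123)² = ((8 - 12) - 123)² = (-4 - 123)² = (-127)² = 16129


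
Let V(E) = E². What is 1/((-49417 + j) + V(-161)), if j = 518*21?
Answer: -1/12618 ≈ -7.9252e-5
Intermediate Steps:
j = 10878
1/((-49417 + j) + V(-161)) = 1/((-49417 + 10878) + (-161)²) = 1/(-38539 + 25921) = 1/(-12618) = -1/12618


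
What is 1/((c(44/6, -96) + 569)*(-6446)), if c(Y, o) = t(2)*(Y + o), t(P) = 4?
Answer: -3/4144778 ≈ -7.2380e-7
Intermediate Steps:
c(Y, o) = 4*Y + 4*o (c(Y, o) = 4*(Y + o) = 4*Y + 4*o)
1/((c(44/6, -96) + 569)*(-6446)) = 1/(((4*(44/6) + 4*(-96)) + 569)*(-6446)) = -1/6446/((4*(44*(⅙)) - 384) + 569) = -1/6446/((4*(22/3) - 384) + 569) = -1/6446/((88/3 - 384) + 569) = -1/6446/(-1064/3 + 569) = -1/6446/(643/3) = (3/643)*(-1/6446) = -3/4144778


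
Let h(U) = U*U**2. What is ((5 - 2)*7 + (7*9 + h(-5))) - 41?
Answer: -82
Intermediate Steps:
h(U) = U**3
((5 - 2)*7 + (7*9 + h(-5))) - 41 = ((5 - 2)*7 + (7*9 + (-5)**3)) - 41 = (3*7 + (63 - 125)) - 41 = (21 - 62) - 41 = -41 - 41 = -82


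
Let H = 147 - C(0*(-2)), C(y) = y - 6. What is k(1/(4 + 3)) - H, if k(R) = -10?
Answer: -163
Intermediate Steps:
C(y) = -6 + y
H = 153 (H = 147 - (-6 + 0*(-2)) = 147 - (-6 + 0) = 147 - 1*(-6) = 147 + 6 = 153)
k(1/(4 + 3)) - H = -10 - 1*153 = -10 - 153 = -163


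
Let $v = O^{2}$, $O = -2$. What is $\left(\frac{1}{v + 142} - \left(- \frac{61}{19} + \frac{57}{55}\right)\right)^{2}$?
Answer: $\frac{110727221049}{23277604900} \approx 4.7568$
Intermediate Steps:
$v = 4$ ($v = \left(-2\right)^{2} = 4$)
$\left(\frac{1}{v + 142} - \left(- \frac{61}{19} + \frac{57}{55}\right)\right)^{2} = \left(\frac{1}{4 + 142} - \left(- \frac{61}{19} + \frac{57}{55}\right)\right)^{2} = \left(\frac{1}{146} - - \frac{2272}{1045}\right)^{2} = \left(\frac{1}{146} + \left(\frac{61}{19} - \frac{57}{55}\right)\right)^{2} = \left(\frac{1}{146} + \frac{2272}{1045}\right)^{2} = \left(\frac{332757}{152570}\right)^{2} = \frac{110727221049}{23277604900}$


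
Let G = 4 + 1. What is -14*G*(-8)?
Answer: 560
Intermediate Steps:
G = 5
-14*G*(-8) = -14*5*(-8) = -70*(-8) = 560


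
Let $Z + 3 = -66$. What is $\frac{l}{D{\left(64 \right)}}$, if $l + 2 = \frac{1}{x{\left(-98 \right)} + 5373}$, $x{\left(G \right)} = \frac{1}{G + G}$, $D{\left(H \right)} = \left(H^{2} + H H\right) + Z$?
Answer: $- \frac{2106018}{8554388161} \approx -0.00024619$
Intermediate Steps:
$Z = -69$ ($Z = -3 - 66 = -69$)
$D{\left(H \right)} = -69 + 2 H^{2}$ ($D{\left(H \right)} = \left(H^{2} + H H\right) - 69 = \left(H^{2} + H^{2}\right) - 69 = 2 H^{2} - 69 = -69 + 2 H^{2}$)
$x{\left(G \right)} = \frac{1}{2 G}$
$l = - \frac{2106018}{1053107}$ ($l = -2 + \frac{1}{\frac{1}{2 \left(-98\right)} + 5373} = -2 + \frac{1}{\frac{1}{2} \left(- \frac{1}{98}\right) + 5373} = -2 + \frac{1}{- \frac{1}{196} + 5373} = -2 + \frac{1}{\frac{1053107}{196}} = -2 + \frac{196}{1053107} = - \frac{2106018}{1053107} \approx -1.9998$)
$\frac{l}{D{\left(64 \right)}} = - \frac{2106018}{1053107 \left(-69 + 2 \cdot 64^{2}\right)} = - \frac{2106018}{1053107 \left(-69 + 2 \cdot 4096\right)} = - \frac{2106018}{1053107 \left(-69 + 8192\right)} = - \frac{2106018}{1053107 \cdot 8123} = \left(- \frac{2106018}{1053107}\right) \frac{1}{8123} = - \frac{2106018}{8554388161}$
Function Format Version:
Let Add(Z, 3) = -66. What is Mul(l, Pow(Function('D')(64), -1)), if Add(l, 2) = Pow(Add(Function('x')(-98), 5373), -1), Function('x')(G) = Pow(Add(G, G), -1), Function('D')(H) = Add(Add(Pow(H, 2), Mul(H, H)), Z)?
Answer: Rational(-2106018, 8554388161) ≈ -0.00024619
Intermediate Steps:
Z = -69 (Z = Add(-3, -66) = -69)
Function('D')(H) = Add(-69, Mul(2, Pow(H, 2))) (Function('D')(H) = Add(Add(Pow(H, 2), Mul(H, H)), -69) = Add(Add(Pow(H, 2), Pow(H, 2)), -69) = Add(Mul(2, Pow(H, 2)), -69) = Add(-69, Mul(2, Pow(H, 2))))
Function('x')(G) = Mul(Rational(1, 2), Pow(G, -1)) (Function('x')(G) = Pow(Mul(2, G), -1) = Mul(Rational(1, 2), Pow(G, -1)))
l = Rational(-2106018, 1053107) (l = Add(-2, Pow(Add(Mul(Rational(1, 2), Pow(-98, -1)), 5373), -1)) = Add(-2, Pow(Add(Mul(Rational(1, 2), Rational(-1, 98)), 5373), -1)) = Add(-2, Pow(Add(Rational(-1, 196), 5373), -1)) = Add(-2, Pow(Rational(1053107, 196), -1)) = Add(-2, Rational(196, 1053107)) = Rational(-2106018, 1053107) ≈ -1.9998)
Mul(l, Pow(Function('D')(64), -1)) = Mul(Rational(-2106018, 1053107), Pow(Add(-69, Mul(2, Pow(64, 2))), -1)) = Mul(Rational(-2106018, 1053107), Pow(Add(-69, Mul(2, 4096)), -1)) = Mul(Rational(-2106018, 1053107), Pow(Add(-69, 8192), -1)) = Mul(Rational(-2106018, 1053107), Pow(8123, -1)) = Mul(Rational(-2106018, 1053107), Rational(1, 8123)) = Rational(-2106018, 8554388161)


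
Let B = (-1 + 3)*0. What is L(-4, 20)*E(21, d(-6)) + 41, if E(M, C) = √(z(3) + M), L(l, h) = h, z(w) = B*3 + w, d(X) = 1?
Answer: 41 + 40*√6 ≈ 138.98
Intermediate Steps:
B = 0 (B = 2*0 = 0)
z(w) = w (z(w) = 0*3 + w = 0 + w = w)
E(M, C) = √(3 + M)
L(-4, 20)*E(21, d(-6)) + 41 = 20*√(3 + 21) + 41 = 20*√24 + 41 = 20*(2*√6) + 41 = 40*√6 + 41 = 41 + 40*√6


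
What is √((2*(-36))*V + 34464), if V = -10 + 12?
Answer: 4*√2145 ≈ 185.26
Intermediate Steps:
V = 2
√((2*(-36))*V + 34464) = √((2*(-36))*2 + 34464) = √(-72*2 + 34464) = √(-144 + 34464) = √34320 = 4*√2145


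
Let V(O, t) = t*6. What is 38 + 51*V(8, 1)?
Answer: 344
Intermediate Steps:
V(O, t) = 6*t
38 + 51*V(8, 1) = 38 + 51*(6*1) = 38 + 51*6 = 38 + 306 = 344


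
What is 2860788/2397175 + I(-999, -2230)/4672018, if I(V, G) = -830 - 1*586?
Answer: 6681129315192/5599822374575 ≈ 1.1931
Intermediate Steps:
I(V, G) = -1416 (I(V, G) = -830 - 586 = -1416)
2860788/2397175 + I(-999, -2230)/4672018 = 2860788/2397175 - 1416/4672018 = 2860788*(1/2397175) - 1416*1/4672018 = 2860788/2397175 - 708/2336009 = 6681129315192/5599822374575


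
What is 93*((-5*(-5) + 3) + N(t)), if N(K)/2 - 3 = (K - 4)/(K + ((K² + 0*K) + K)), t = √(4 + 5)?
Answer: 15748/5 ≈ 3149.6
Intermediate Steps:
t = 3 (t = √9 = 3)
N(K) = 6 + 2*(-4 + K)/(K² + 2*K) (N(K) = 6 + 2*((K - 4)/(K + ((K² + 0*K) + K))) = 6 + 2*((-4 + K)/(K + ((K² + 0) + K))) = 6 + 2*((-4 + K)/(K + (K² + K))) = 6 + 2*((-4 + K)/(K + (K + K²))) = 6 + 2*((-4 + K)/(K² + 2*K)) = 6 + 2*(-4 + K)/(K² + 2*K))
93*((-5*(-5) + 3) + N(t)) = 93*((-5*(-5) + 3) + 2*(-4 + 3*3² + 7*3)/(3*(2 + 3))) = 93*((25 + 3) + 2*(⅓)*(-4 + 3*9 + 21)/5) = 93*(28 + 2*(⅓)*(⅕)*(-4 + 27 + 21)) = 93*(28 + 2*(⅓)*(⅕)*44) = 93*(28 + 88/15) = 93*(508/15) = 15748/5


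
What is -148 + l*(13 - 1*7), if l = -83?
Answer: -646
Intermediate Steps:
-148 + l*(13 - 1*7) = -148 - 83*(13 - 1*7) = -148 - 83*(13 - 7) = -148 - 83*6 = -148 - 498 = -646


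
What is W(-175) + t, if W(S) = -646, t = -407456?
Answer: -408102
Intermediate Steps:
W(-175) + t = -646 - 407456 = -408102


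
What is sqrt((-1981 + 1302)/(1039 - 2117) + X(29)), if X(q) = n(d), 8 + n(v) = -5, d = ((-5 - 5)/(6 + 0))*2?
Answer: I*sqrt(293370)/154 ≈ 3.5171*I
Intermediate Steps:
d = -10/3 (d = -10/6*2 = -10*1/6*2 = -5/3*2 = -10/3 ≈ -3.3333)
n(v) = -13 (n(v) = -8 - 5 = -13)
X(q) = -13
sqrt((-1981 + 1302)/(1039 - 2117) + X(29)) = sqrt((-1981 + 1302)/(1039 - 2117) - 13) = sqrt(-679/(-1078) - 13) = sqrt(-679*(-1/1078) - 13) = sqrt(97/154 - 13) = sqrt(-1905/154) = I*sqrt(293370)/154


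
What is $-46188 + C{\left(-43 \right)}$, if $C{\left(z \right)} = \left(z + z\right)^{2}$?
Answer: $-38792$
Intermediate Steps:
$C{\left(z \right)} = 4 z^{2}$ ($C{\left(z \right)} = \left(2 z\right)^{2} = 4 z^{2}$)
$-46188 + C{\left(-43 \right)} = -46188 + 4 \left(-43\right)^{2} = -46188 + 4 \cdot 1849 = -46188 + 7396 = -38792$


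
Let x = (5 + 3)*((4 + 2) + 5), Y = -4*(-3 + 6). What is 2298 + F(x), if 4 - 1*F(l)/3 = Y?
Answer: 2346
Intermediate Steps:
Y = -12 (Y = -4*3 = -12)
x = 88 (x = 8*(6 + 5) = 8*11 = 88)
F(l) = 48 (F(l) = 12 - 3*(-12) = 12 + 36 = 48)
2298 + F(x) = 2298 + 48 = 2346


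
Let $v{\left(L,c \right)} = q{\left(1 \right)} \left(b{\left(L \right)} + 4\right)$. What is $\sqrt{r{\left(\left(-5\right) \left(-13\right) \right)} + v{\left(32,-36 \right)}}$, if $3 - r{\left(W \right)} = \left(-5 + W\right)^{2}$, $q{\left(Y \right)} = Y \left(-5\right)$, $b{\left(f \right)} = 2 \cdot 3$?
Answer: $i \sqrt{3647} \approx 60.39 i$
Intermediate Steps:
$b{\left(f \right)} = 6$
$q{\left(Y \right)} = - 5 Y$
$v{\left(L,c \right)} = -50$ ($v{\left(L,c \right)} = \left(-5\right) 1 \left(6 + 4\right) = \left(-5\right) 10 = -50$)
$r{\left(W \right)} = 3 - \left(-5 + W\right)^{2}$
$\sqrt{r{\left(\left(-5\right) \left(-13\right) \right)} + v{\left(32,-36 \right)}} = \sqrt{\left(3 - \left(-5 - -65\right)^{2}\right) - 50} = \sqrt{\left(3 - \left(-5 + 65\right)^{2}\right) - 50} = \sqrt{\left(3 - 60^{2}\right) - 50} = \sqrt{\left(3 - 3600\right) - 50} = \sqrt{-3597 - 50} = \sqrt{-3647} = i \sqrt{3647}$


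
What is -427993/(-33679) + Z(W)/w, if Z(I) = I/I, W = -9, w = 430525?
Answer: 184261720004/14499651475 ≈ 12.708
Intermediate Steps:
Z(I) = 1
-427993/(-33679) + Z(W)/w = -427993/(-33679) + 1/430525 = -427993*(-1/33679) + 1*(1/430525) = 427993/33679 + 1/430525 = 184261720004/14499651475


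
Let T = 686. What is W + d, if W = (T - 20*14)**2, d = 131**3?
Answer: 2412927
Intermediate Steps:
d = 2248091
W = 164836 (W = (686 - 20*14)**2 = (686 - 280)**2 = 406**2 = 164836)
W + d = 164836 + 2248091 = 2412927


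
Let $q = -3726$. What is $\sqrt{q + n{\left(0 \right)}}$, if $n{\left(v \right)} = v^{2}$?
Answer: $9 i \sqrt{46} \approx 61.041 i$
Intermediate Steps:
$\sqrt{q + n{\left(0 \right)}} = \sqrt{-3726 + 0^{2}} = \sqrt{-3726 + 0} = \sqrt{-3726} = 9 i \sqrt{46}$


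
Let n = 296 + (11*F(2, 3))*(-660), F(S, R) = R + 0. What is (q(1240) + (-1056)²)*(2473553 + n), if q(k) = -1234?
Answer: 2731364563238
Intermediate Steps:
F(S, R) = R
n = -21484 (n = 296 + (11*3)*(-660) = 296 + 33*(-660) = 296 - 21780 = -21484)
(q(1240) + (-1056)²)*(2473553 + n) = (-1234 + (-1056)²)*(2473553 - 21484) = (-1234 + 1115136)*2452069 = 1113902*2452069 = 2731364563238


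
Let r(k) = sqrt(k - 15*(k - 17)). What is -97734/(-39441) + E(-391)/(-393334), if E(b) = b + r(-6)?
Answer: 12819175529/5171162098 - sqrt(339)/393334 ≈ 2.4789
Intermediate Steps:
r(k) = sqrt(255 - 14*k) (r(k) = sqrt(k - 15*(-17 + k)) = sqrt(k + (255 - 15*k)) = sqrt(255 - 14*k))
E(b) = b + sqrt(339) (E(b) = b + sqrt(255 - 14*(-6)) = b + sqrt(255 + 84) = b + sqrt(339))
-97734/(-39441) + E(-391)/(-393334) = -97734/(-39441) + (-391 + sqrt(339))/(-393334) = -97734*(-1/39441) + (-391 + sqrt(339))*(-1/393334) = 32578/13147 + (391/393334 - sqrt(339)/393334) = 12819175529/5171162098 - sqrt(339)/393334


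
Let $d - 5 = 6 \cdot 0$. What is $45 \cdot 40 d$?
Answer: $9000$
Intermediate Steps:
$d = 5$ ($d = 5 + 6 \cdot 0 = 5 + 0 = 5$)
$45 \cdot 40 d = 45 \cdot 40 \cdot 5 = 1800 \cdot 5 = 9000$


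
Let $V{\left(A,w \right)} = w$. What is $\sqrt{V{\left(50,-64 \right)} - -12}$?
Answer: $2 i \sqrt{13} \approx 7.2111 i$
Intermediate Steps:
$\sqrt{V{\left(50,-64 \right)} - -12} = \sqrt{-64 - -12} = \sqrt{-64 + 12} = \sqrt{-52} = 2 i \sqrt{13}$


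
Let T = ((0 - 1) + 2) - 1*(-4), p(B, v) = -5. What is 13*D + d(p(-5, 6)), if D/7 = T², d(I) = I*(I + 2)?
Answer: 2290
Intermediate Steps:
d(I) = I*(2 + I)
T = 5 (T = (-1 + 2) + 4 = 1 + 4 = 5)
D = 175 (D = 7*5² = 7*25 = 175)
13*D + d(p(-5, 6)) = 13*175 - 5*(2 - 5) = 2275 - 5*(-3) = 2275 + 15 = 2290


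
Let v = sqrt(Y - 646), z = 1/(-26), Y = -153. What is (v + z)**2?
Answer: (1 - 26*I*sqrt(799))**2/676 ≈ -799.0 - 2.1744*I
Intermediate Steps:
z = -1/26 ≈ -0.038462
v = I*sqrt(799) (v = sqrt(-153 - 646) = sqrt(-799) = I*sqrt(799) ≈ 28.267*I)
(v + z)**2 = (I*sqrt(799) - 1/26)**2 = (-1/26 + I*sqrt(799))**2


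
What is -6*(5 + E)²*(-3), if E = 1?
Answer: 648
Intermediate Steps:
-6*(5 + E)²*(-3) = -6*(5 + 1)²*(-3) = -6*6²*(-3) = -6*36*(-3) = -216*(-3) = 648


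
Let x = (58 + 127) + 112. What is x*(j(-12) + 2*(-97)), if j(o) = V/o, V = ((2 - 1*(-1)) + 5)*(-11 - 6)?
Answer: -54252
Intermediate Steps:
V = -136 (V = ((2 + 1) + 5)*(-17) = (3 + 5)*(-17) = 8*(-17) = -136)
j(o) = -136/o
x = 297 (x = 185 + 112 = 297)
x*(j(-12) + 2*(-97)) = 297*(-136/(-12) + 2*(-97)) = 297*(-136*(-1/12) - 194) = 297*(34/3 - 194) = 297*(-548/3) = -54252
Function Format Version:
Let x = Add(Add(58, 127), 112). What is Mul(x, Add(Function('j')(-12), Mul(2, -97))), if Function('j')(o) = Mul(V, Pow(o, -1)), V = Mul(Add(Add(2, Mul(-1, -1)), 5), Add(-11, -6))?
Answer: -54252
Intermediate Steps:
V = -136 (V = Mul(Add(Add(2, 1), 5), -17) = Mul(Add(3, 5), -17) = Mul(8, -17) = -136)
Function('j')(o) = Mul(-136, Pow(o, -1))
x = 297 (x = Add(185, 112) = 297)
Mul(x, Add(Function('j')(-12), Mul(2, -97))) = Mul(297, Add(Mul(-136, Pow(-12, -1)), Mul(2, -97))) = Mul(297, Add(Mul(-136, Rational(-1, 12)), -194)) = Mul(297, Add(Rational(34, 3), -194)) = Mul(297, Rational(-548, 3)) = -54252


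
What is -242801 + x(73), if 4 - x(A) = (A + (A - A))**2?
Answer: -248126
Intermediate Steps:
x(A) = 4 - A**2 (x(A) = 4 - (A + (A - A))**2 = 4 - (A + 0)**2 = 4 - A**2)
-242801 + x(73) = -242801 + (4 - 1*73**2) = -242801 + (4 - 1*5329) = -242801 + (4 - 5329) = -242801 - 5325 = -248126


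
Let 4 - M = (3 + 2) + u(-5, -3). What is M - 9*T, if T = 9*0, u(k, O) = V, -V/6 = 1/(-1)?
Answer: -7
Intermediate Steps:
V = 6 (V = -6/(-1) = -6*(-1) = 6)
u(k, O) = 6
T = 0
M = -7 (M = 4 - ((3 + 2) + 6) = 4 - (5 + 6) = 4 - 1*11 = 4 - 11 = -7)
M - 9*T = -7 - 9*0 = -7 + 0 = -7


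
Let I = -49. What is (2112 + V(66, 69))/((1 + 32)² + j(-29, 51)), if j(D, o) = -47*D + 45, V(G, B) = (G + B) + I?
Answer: 2198/2497 ≈ 0.88026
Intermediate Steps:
V(G, B) = -49 + B + G (V(G, B) = (G + B) - 49 = (B + G) - 49 = -49 + B + G)
j(D, o) = 45 - 47*D
(2112 + V(66, 69))/((1 + 32)² + j(-29, 51)) = (2112 + (-49 + 69 + 66))/((1 + 32)² + (45 - 47*(-29))) = (2112 + 86)/(33² + (45 + 1363)) = 2198/(1089 + 1408) = 2198/2497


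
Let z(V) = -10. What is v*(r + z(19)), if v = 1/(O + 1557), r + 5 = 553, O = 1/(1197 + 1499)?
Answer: 1450448/4197673 ≈ 0.34554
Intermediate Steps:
O = 1/2696 ≈ 0.00037092
r = 548 (r = -5 + 553 = 548)
v = 2696/4197673 (v = 1/(1/2696 + 1557) = 1/(4197673/2696) = 2696/4197673 ≈ 0.00064226)
v*(r + z(19)) = 2696*(548 - 10)/4197673 = (2696/4197673)*538 = 1450448/4197673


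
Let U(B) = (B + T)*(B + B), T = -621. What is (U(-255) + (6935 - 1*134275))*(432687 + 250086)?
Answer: 218091351660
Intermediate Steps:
U(B) = 2*B*(-621 + B) (U(B) = (B - 621)*(B + B) = (-621 + B)*(2*B) = 2*B*(-621 + B))
(U(-255) + (6935 - 1*134275))*(432687 + 250086) = (2*(-255)*(-621 - 255) + (6935 - 1*134275))*(432687 + 250086) = (2*(-255)*(-876) + (6935 - 134275))*682773 = (446760 - 127340)*682773 = 319420*682773 = 218091351660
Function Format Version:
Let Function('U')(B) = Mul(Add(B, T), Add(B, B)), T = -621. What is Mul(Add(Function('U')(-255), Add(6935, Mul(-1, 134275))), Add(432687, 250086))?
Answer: 218091351660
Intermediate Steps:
Function('U')(B) = Mul(2, B, Add(-621, B)) (Function('U')(B) = Mul(Add(B, -621), Add(B, B)) = Mul(Add(-621, B), Mul(2, B)) = Mul(2, B, Add(-621, B)))
Mul(Add(Function('U')(-255), Add(6935, Mul(-1, 134275))), Add(432687, 250086)) = Mul(Add(Mul(2, -255, Add(-621, -255)), Add(6935, Mul(-1, 134275))), Add(432687, 250086)) = Mul(Add(Mul(2, -255, -876), Add(6935, -134275)), 682773) = Mul(Add(446760, -127340), 682773) = Mul(319420, 682773) = 218091351660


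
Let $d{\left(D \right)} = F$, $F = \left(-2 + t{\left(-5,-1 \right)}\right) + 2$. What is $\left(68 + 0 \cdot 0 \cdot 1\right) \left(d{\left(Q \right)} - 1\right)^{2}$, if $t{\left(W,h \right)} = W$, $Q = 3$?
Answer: $2448$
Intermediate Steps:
$F = -5$ ($F = \left(-2 - 5\right) + 2 = -7 + 2 = -5$)
$d{\left(D \right)} = -5$
$\left(68 + 0 \cdot 0 \cdot 1\right) \left(d{\left(Q \right)} - 1\right)^{2} = \left(68 + 0 \cdot 0 \cdot 1\right) \left(-5 - 1\right)^{2} = \left(68 + 0 \cdot 1\right) \left(-6\right)^{2} = \left(68 + 0\right) 36 = 68 \cdot 36 = 2448$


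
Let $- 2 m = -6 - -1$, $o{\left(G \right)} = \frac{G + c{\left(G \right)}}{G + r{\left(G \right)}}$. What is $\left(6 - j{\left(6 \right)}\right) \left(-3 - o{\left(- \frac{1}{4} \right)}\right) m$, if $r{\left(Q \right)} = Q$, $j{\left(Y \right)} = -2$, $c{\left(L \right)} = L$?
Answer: $-80$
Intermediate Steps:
$o{\left(G \right)} = 1$ ($o{\left(G \right)} = \frac{G + G}{G + G} = \frac{2 G}{2 G} = 2 G \frac{1}{2 G} = 1$)
$m = \frac{5}{2}$ ($m = - \frac{-6 - -1}{2} = - \frac{-6 + 1}{2} = \left(- \frac{1}{2}\right) \left(-5\right) = \frac{5}{2} \approx 2.5$)
$\left(6 - j{\left(6 \right)}\right) \left(-3 - o{\left(- \frac{1}{4} \right)}\right) m = \left(6 - -2\right) \left(-3 - 1\right) \frac{5}{2} = \left(6 + 2\right) \left(-3 - 1\right) \frac{5}{2} = 8 \left(-4\right) \frac{5}{2} = \left(-32\right) \frac{5}{2} = -80$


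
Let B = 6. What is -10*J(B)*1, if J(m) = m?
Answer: -60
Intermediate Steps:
-10*J(B)*1 = -10*6*1 = -60*1 = -60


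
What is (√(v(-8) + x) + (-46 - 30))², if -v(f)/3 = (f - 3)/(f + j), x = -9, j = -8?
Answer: (304 - I*√177)²/16 ≈ 5764.9 - 505.56*I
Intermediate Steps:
v(f) = -3*(-3 + f)/(-8 + f) (v(f) = -3*(f - 3)/(f - 8) = -3*(-3 + f)/(-8 + f))
(√(v(-8) + x) + (-46 - 30))² = (√(3*(3 - 1*(-8))/(-8 - 8) - 9) + (-46 - 30))² = (√(3*(3 + 8)/(-16) - 9) - 76)² = (√(3*(-1/16)*11 - 9) - 76)² = (√(-33/16 - 9) - 76)² = (√(-177/16) - 76)² = (I*√177/4 - 76)² = (-76 + I*√177/4)²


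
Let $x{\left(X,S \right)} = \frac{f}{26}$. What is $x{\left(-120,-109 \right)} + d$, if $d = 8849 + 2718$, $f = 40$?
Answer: $\frac{150391}{13} \approx 11569.0$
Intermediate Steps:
$x{\left(X,S \right)} = \frac{20}{13}$ ($x{\left(X,S \right)} = \frac{40}{26} = 40 \cdot \frac{1}{26} = \frac{20}{13}$)
$d = 11567$
$x{\left(-120,-109 \right)} + d = \frac{20}{13} + 11567 = \frac{150391}{13}$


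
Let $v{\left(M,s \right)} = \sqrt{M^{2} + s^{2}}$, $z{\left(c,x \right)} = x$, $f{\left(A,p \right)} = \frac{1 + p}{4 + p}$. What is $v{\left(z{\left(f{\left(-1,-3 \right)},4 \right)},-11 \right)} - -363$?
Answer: $363 + \sqrt{137} \approx 374.7$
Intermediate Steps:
$f{\left(A,p \right)} = \frac{1 + p}{4 + p}$
$v{\left(z{\left(f{\left(-1,-3 \right)},4 \right)},-11 \right)} - -363 = \sqrt{4^{2} + \left(-11\right)^{2}} - -363 = \sqrt{16 + 121} + 363 = \sqrt{137} + 363 = 363 + \sqrt{137}$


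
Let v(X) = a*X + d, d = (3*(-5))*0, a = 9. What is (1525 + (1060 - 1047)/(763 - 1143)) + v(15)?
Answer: 630787/380 ≈ 1660.0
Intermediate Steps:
d = 0 (d = -15*0 = 0)
v(X) = 9*X (v(X) = 9*X + 0 = 9*X)
(1525 + (1060 - 1047)/(763 - 1143)) + v(15) = (1525 + (1060 - 1047)/(763 - 1143)) + 9*15 = (1525 + 13/(-380)) + 135 = (1525 + 13*(-1/380)) + 135 = (1525 - 13/380) + 135 = 579487/380 + 135 = 630787/380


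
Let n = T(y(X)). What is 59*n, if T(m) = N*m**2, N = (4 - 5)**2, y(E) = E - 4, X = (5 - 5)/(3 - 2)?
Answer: 944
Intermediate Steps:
X = 0 (X = 0/1 = 0*1 = 0)
y(E) = -4 + E
N = 1 (N = (-1)**2 = 1)
T(m) = m**2 (T(m) = 1*m**2 = m**2)
n = 16 (n = (-4 + 0)**2 = (-4)**2 = 16)
59*n = 59*16 = 944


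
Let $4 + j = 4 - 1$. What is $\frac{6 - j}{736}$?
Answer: $\frac{7}{736} \approx 0.0095109$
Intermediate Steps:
$j = -1$ ($j = -4 + \left(4 - 1\right) = -4 + 3 = -1$)
$\frac{6 - j}{736} = \frac{6 - -1}{736} = \left(6 + 1\right) \frac{1}{736} = 7 \cdot \frac{1}{736} = \frac{7}{736}$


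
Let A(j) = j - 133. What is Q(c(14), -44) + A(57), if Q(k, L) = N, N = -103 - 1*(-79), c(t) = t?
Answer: -100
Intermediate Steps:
A(j) = -133 + j
N = -24 (N = -103 + 79 = -24)
Q(k, L) = -24
Q(c(14), -44) + A(57) = -24 + (-133 + 57) = -24 - 76 = -100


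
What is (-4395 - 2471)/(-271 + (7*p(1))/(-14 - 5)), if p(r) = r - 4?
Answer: 65227/2564 ≈ 25.440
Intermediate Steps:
p(r) = -4 + r
(-4395 - 2471)/(-271 + (7*p(1))/(-14 - 5)) = (-4395 - 2471)/(-271 + (7*(-4 + 1))/(-14 - 5)) = -6866/(-271 + (7*(-3))/(-19)) = -6866/(-271 - 21*(-1/19)) = -6866/(-271 + 21/19) = -6866/(-5128/19) = -6866*(-19/5128) = 65227/2564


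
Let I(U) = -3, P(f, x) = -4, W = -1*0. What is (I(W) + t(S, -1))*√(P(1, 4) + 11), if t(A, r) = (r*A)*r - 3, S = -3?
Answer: -9*√7 ≈ -23.812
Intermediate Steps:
W = 0
t(A, r) = -3 + A*r² (t(A, r) = (A*r)*r - 3 = A*r² - 3 = -3 + A*r²)
(I(W) + t(S, -1))*√(P(1, 4) + 11) = (-3 + (-3 - 3*(-1)²))*√(-4 + 11) = (-3 + (-3 - 3*1))*√7 = (-3 + (-3 - 3))*√7 = (-3 - 6)*√7 = -9*√7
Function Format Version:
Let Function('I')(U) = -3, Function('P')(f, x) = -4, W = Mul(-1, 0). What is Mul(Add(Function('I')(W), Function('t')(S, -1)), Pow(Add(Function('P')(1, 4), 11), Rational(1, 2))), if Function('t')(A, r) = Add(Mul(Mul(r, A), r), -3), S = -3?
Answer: Mul(-9, Pow(7, Rational(1, 2))) ≈ -23.812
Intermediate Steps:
W = 0
Function('t')(A, r) = Add(-3, Mul(A, Pow(r, 2))) (Function('t')(A, r) = Add(Mul(Mul(A, r), r), -3) = Add(Mul(A, Pow(r, 2)), -3) = Add(-3, Mul(A, Pow(r, 2))))
Mul(Add(Function('I')(W), Function('t')(S, -1)), Pow(Add(Function('P')(1, 4), 11), Rational(1, 2))) = Mul(Add(-3, Add(-3, Mul(-3, Pow(-1, 2)))), Pow(Add(-4, 11), Rational(1, 2))) = Mul(Add(-3, Add(-3, Mul(-3, 1))), Pow(7, Rational(1, 2))) = Mul(Add(-3, Add(-3, -3)), Pow(7, Rational(1, 2))) = Mul(Add(-3, -6), Pow(7, Rational(1, 2))) = Mul(-9, Pow(7, Rational(1, 2)))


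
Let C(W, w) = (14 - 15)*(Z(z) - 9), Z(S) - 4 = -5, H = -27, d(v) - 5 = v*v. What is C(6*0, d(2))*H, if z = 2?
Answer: -270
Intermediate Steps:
d(v) = 5 + v**2 (d(v) = 5 + v*v = 5 + v**2)
Z(S) = -1 (Z(S) = 4 - 5 = -1)
C(W, w) = 10 (C(W, w) = (14 - 15)*(-1 - 9) = -1*(-10) = 10)
C(6*0, d(2))*H = 10*(-27) = -270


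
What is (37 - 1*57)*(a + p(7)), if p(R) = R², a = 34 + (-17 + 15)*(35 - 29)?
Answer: -1420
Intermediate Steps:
a = 22 (a = 34 - 2*6 = 34 - 12 = 22)
(37 - 1*57)*(a + p(7)) = (37 - 1*57)*(22 + 7²) = (37 - 57)*(22 + 49) = -20*71 = -1420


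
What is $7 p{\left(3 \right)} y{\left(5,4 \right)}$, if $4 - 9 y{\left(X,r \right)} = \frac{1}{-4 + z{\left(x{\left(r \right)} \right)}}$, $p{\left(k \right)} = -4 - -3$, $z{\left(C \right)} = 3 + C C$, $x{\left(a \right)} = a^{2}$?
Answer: $- \frac{7133}{2295} \approx -3.1081$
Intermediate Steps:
$z{\left(C \right)} = 3 + C^{2}$
$p{\left(k \right)} = -1$ ($p{\left(k \right)} = -4 + 3 = -1$)
$y{\left(X,r \right)} = \frac{4}{9} - \frac{1}{9 \left(-1 + r^{4}\right)}$ ($y{\left(X,r \right)} = \frac{4}{9} - \frac{1}{9 \left(-4 + \left(3 + \left(r^{2}\right)^{2}\right)\right)} = \frac{4}{9} - \frac{1}{9 \left(-4 + \left(3 + r^{4}\right)\right)} = \frac{4}{9} - \frac{1}{9 \left(-1 + r^{4}\right)}$)
$7 p{\left(3 \right)} y{\left(5,4 \right)} = 7 \left(-1\right) \frac{-5 + 4 \cdot 4^{4}}{9 \left(-1 + 4^{4}\right)} = - 7 \frac{-5 + 4 \cdot 256}{9 \left(-1 + 256\right)} = - 7 \frac{-5 + 1024}{9 \cdot 255} = - 7 \cdot \frac{1}{9} \cdot \frac{1}{255} \cdot 1019 = \left(-7\right) \frac{1019}{2295} = - \frac{7133}{2295}$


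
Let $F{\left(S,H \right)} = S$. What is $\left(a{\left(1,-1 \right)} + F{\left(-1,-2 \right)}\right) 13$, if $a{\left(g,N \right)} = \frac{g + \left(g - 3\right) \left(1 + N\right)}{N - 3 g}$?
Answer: $- \frac{65}{4} \approx -16.25$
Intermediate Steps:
$a{\left(g,N \right)} = \frac{g + \left(1 + N\right) \left(-3 + g\right)}{N - 3 g}$ ($a{\left(g,N \right)} = \frac{g + \left(-3 + g\right) \left(1 + N\right)}{N - 3 g} = \frac{g + \left(1 + N\right) \left(-3 + g\right)}{N - 3 g}$)
$\left(a{\left(1,-1 \right)} + F{\left(-1,-2 \right)}\right) 13 = \left(\frac{-3 - -3 + 2 \cdot 1 - 1}{-1 - 3} - 1\right) 13 = \left(\frac{-3 + 3 + 2 - 1}{-1 - 3} - 1\right) 13 = \left(\frac{1}{-4} \cdot 1 - 1\right) 13 = \left(\left(- \frac{1}{4}\right) 1 - 1\right) 13 = \left(- \frac{1}{4} - 1\right) 13 = \left(- \frac{5}{4}\right) 13 = - \frac{65}{4}$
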